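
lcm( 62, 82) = 2542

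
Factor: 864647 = 7^1*149^1*829^1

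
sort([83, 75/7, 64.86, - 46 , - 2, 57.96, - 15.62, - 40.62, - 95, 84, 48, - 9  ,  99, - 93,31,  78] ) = [- 95, - 93, - 46, - 40.62, - 15.62, -9, - 2, 75/7, 31,48 , 57.96, 64.86, 78, 83,84, 99 ]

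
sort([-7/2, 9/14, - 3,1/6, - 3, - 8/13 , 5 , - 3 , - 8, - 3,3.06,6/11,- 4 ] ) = [ - 8 , - 4, - 7/2, - 3, - 3, - 3, - 3, - 8/13,1/6,6/11,9/14, 3.06,5] 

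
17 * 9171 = 155907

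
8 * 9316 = 74528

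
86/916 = 43/458 = 0.09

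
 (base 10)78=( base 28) 2m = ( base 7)141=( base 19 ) 42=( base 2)1001110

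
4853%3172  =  1681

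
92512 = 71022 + 21490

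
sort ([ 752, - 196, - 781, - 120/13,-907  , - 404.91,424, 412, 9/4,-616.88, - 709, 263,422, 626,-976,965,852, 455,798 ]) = [- 976, - 907 , - 781,  -  709,-616.88, - 404.91,-196, - 120/13,9/4 , 263, 412,422,  424, 455, 626, 752,798 , 852,965]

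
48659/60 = 810 + 59/60 = 810.98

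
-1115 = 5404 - 6519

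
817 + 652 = 1469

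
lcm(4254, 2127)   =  4254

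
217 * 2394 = 519498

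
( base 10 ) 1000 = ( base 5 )13000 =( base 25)1f0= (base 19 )2ec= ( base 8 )1750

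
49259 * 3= 147777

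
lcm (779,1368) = 56088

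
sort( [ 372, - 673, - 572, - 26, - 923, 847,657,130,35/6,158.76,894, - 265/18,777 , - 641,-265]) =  [ - 923 , - 673, - 641, - 572,  -  265, - 26, - 265/18,35/6,130,158.76,372,657, 777,847  ,  894]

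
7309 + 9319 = 16628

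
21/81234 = 7/27078=0.00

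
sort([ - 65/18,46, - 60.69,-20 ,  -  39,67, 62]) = [ - 60.69,- 39, - 20,-65/18,46, 62, 67]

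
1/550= 1/550=0.00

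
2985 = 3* 995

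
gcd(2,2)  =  2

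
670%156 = 46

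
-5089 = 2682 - 7771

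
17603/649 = 27  +  80/649= 27.12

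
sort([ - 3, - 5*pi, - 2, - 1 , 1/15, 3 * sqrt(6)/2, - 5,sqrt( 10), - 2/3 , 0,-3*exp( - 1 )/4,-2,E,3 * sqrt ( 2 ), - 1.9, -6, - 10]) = [ - 5*pi,  -  10 , - 6, - 5, - 3, - 2,-2 ,- 1.9, - 1,-2/3, - 3 * exp(-1) /4,0, 1/15, E,sqrt( 10),3 * sqrt( 6)/2, 3*sqrt( 2) ]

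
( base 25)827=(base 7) 20513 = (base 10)5057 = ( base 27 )6p8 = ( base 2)1001111000001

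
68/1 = 68 = 68.00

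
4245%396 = 285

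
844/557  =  844/557 = 1.52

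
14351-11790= 2561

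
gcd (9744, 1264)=16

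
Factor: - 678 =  - 2^1*3^1*113^1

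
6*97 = 582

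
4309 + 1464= 5773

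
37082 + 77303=114385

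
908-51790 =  - 50882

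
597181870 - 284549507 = 312632363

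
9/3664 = 9/3664 =0.00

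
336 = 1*336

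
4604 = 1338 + 3266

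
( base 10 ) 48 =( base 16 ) 30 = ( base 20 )28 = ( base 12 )40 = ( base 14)36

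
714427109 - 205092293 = 509334816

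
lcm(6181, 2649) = 18543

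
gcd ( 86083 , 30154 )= 1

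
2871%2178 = 693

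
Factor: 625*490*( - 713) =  - 2^1*5^5*7^2*23^1*31^1 = -  218356250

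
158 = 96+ 62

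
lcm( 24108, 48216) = 48216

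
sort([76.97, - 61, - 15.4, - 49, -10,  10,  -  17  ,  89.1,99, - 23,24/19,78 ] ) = [-61, - 49, - 23,-17, - 15.4, - 10,24/19,10, 76.97,  78, 89.1,99 ]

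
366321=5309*69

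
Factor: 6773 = 13^1* 521^1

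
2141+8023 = 10164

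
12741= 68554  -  55813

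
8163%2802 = 2559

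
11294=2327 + 8967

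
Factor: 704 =2^6*11^1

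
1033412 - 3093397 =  - 2059985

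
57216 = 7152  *8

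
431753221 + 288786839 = 720540060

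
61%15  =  1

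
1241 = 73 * 17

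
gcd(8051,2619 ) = 97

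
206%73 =60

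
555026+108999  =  664025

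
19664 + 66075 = 85739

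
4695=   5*939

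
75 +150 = 225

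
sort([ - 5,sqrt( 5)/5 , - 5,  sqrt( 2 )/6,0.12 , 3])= [  -  5, - 5,0.12,sqrt( 2 ) /6,sqrt( 5)/5,3]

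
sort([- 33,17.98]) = [ - 33, 17.98 ] 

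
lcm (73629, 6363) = 515403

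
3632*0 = 0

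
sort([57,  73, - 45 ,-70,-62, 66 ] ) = [ - 70,- 62,  -  45 , 57,  66,  73] 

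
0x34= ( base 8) 64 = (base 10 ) 52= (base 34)1i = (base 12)44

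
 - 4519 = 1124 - 5643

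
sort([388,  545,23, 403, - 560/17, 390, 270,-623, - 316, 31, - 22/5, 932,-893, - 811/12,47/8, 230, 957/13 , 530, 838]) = [ - 893, - 623, -316,-811/12, - 560/17, - 22/5, 47/8, 23,  31,  957/13, 230, 270, 388,390, 403, 530,  545, 838, 932]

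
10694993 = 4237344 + 6457649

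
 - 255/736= - 1 + 481/736 = - 0.35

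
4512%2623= 1889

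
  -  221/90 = -3+49/90 =- 2.46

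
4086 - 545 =3541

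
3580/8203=3580/8203 = 0.44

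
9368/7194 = 4684/3597 = 1.30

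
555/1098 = 185/366 = 0.51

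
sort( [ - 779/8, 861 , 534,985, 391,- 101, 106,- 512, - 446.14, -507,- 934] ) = [ - 934, - 512, - 507, - 446.14, - 101, - 779/8, 106, 391, 534,  861,985 ]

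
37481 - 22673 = 14808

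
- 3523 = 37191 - 40714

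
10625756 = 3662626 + 6963130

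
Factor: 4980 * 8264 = 41154720 = 2^5*3^1*5^1*83^1*1033^1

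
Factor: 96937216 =2^8*378661^1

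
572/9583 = 572/9583 = 0.06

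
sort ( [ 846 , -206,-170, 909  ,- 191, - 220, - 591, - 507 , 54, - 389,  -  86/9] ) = [ - 591,-507, - 389,  -  220,-206,-191, - 170, - 86/9,54,846, 909]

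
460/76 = 6 + 1/19 = 6.05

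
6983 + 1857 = 8840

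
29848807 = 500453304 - 470604497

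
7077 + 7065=14142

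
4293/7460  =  4293/7460=0.58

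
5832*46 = 268272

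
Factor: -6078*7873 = -47852094 = - 2^1*3^1*1013^1*7873^1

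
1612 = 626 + 986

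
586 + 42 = 628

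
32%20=12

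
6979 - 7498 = -519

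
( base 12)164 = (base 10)220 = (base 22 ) a0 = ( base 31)73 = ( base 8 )334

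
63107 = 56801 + 6306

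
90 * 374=33660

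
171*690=117990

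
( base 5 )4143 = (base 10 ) 548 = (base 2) 1000100100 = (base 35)fn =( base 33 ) GK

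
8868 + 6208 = 15076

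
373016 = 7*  53288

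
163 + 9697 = 9860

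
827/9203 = 827/9203=0.09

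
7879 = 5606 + 2273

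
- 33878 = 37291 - 71169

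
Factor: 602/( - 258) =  - 3^ (-1)*7^1 = -7/3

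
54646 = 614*89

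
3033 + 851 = 3884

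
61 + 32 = 93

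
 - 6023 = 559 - 6582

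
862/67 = 862/67 = 12.87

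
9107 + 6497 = 15604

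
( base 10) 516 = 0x204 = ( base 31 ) gk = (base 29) hn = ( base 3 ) 201010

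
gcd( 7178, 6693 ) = 97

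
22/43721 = 22/43721  =  0.00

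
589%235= 119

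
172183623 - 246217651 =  - 74034028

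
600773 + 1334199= 1934972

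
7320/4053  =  2440/1351  =  1.81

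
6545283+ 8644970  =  15190253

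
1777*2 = 3554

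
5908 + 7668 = 13576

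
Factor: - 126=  - 2^1*3^2*7^1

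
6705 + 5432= 12137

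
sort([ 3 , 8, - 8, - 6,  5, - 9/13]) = [ - 8, - 6, - 9/13 , 3, 5, 8]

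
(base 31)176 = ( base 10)1184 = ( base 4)102200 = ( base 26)1JE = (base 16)4a0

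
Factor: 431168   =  2^6*6737^1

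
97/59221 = 97/59221= 0.00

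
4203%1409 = 1385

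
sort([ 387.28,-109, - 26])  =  [ - 109, - 26,387.28]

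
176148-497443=  -  321295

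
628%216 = 196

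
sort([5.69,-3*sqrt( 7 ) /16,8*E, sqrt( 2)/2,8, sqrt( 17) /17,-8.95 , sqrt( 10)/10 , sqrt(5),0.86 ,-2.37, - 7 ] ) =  [-8.95 , - 7 , - 2.37, - 3 *sqrt( 7 )/16,  sqrt ( 17 )/17,sqrt (10)/10,sqrt( 2 )/2,0.86, sqrt( 5 ),5.69,8,8 * E ] 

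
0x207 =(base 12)373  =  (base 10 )519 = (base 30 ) H9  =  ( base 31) GN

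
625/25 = 25 = 25.00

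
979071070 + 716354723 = 1695425793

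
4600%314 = 204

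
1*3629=3629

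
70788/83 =852 + 72/83 = 852.87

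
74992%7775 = 5017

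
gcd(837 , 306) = 9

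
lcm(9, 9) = 9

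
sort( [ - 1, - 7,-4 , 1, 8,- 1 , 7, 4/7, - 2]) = [ - 7, - 4, - 2, - 1,-1,4/7, 1,7, 8 ]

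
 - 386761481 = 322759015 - 709520496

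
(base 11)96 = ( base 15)70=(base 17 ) 63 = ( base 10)105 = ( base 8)151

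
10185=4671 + 5514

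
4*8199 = 32796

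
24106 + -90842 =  - 66736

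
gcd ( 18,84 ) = 6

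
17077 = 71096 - 54019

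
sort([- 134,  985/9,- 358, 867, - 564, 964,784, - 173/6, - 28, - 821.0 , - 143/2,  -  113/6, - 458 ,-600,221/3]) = [ - 821.0, - 600, - 564,-458 , - 358, - 134, -143/2, - 173/6, - 28, - 113/6, 221/3,985/9,784, 867,964 ]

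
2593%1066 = 461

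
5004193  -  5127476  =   - 123283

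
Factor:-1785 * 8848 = -15793680=- 2^4 * 3^1 * 5^1* 7^2*17^1*79^1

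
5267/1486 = 5267/1486 = 3.54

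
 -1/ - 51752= 1/51752 = 0.00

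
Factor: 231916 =2^2*37^1 *1567^1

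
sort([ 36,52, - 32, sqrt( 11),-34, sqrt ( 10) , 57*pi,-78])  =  [-78,-34,-32,sqrt( 10), sqrt ( 11), 36, 52, 57*pi]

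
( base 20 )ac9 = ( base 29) 51f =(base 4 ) 1002121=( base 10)4249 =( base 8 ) 10231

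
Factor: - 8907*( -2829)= 25197903 = 3^2*23^1*41^1*2969^1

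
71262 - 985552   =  -914290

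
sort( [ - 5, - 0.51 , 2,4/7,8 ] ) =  [ - 5,  -  0.51,  4/7,2,8] 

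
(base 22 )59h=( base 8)5113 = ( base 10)2635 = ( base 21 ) 5KA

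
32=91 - 59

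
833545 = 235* 3547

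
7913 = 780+7133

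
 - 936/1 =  - 936 = - 936.00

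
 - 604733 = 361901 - 966634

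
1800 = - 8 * ( - 225) 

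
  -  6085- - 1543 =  - 4542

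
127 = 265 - 138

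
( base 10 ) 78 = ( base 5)303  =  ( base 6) 210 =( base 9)86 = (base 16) 4e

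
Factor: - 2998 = - 2^1 * 1499^1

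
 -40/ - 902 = 20/451 = 0.04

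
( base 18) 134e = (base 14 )2722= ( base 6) 51522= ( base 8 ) 15352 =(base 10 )6890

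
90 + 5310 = 5400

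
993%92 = 73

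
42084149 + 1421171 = 43505320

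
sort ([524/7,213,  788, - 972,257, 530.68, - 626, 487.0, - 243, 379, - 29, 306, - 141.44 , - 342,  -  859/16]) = [-972, - 626, - 342, - 243,  -  141.44, - 859/16, - 29,524/7, 213, 257, 306, 379 , 487.0, 530.68,788 ]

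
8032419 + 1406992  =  9439411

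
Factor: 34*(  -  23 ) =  - 782= - 2^1*17^1 * 23^1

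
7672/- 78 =-3836/39 = -98.36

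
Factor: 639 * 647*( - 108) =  - 2^2 * 3^5*71^1 *647^1 = -44650764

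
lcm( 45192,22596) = 45192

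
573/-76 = -573/76 = - 7.54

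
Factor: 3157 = 7^1 * 11^1*41^1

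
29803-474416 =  - 444613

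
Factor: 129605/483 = 805/3 = 3^( - 1)*5^1 * 7^1*23^1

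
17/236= 17/236 =0.07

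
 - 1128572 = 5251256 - 6379828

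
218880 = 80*2736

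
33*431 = 14223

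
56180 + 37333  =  93513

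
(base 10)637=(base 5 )10022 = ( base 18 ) 1h7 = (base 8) 1175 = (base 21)197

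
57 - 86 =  - 29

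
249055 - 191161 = 57894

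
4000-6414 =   -  2414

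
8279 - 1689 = 6590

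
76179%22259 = 9402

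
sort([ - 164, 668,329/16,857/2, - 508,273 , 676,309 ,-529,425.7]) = [- 529,-508 , - 164,329/16, 273, 309,425.7, 857/2, 668, 676]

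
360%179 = 2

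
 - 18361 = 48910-67271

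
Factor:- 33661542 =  - 2^1*3^1*499^1*11243^1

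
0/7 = 0 = 0.00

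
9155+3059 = 12214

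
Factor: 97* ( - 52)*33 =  - 2^2*3^1*11^1 *13^1*97^1 =- 166452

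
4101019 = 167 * 24557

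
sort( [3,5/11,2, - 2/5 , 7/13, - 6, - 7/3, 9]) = [ - 6 , - 7/3, - 2/5, 5/11,7/13,2,3 , 9]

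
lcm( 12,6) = 12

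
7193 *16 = 115088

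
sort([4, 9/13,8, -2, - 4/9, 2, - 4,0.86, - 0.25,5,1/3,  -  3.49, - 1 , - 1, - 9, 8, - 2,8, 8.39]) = [ - 9, - 4,-3.49,  -  2, - 2,- 1, - 1, - 4/9,-0.25, 1/3,9/13,0.86,2,  4,5,8, 8, 8,8.39 ] 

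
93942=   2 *46971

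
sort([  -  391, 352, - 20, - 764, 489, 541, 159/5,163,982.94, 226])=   [ - 764, - 391,- 20, 159/5, 163,226,352, 489, 541,982.94 ] 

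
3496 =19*184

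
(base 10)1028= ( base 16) 404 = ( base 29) 16D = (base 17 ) 398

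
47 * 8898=418206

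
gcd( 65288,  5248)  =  8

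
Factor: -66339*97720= - 2^3*3^6*5^1*7^2*13^1*349^1=-6482647080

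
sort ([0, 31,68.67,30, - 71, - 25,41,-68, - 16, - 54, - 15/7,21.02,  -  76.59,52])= [ - 76.59, - 71, - 68,- 54, - 25, - 16, - 15/7,0, 21.02, 30 , 31,41,52,68.67 ] 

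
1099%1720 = 1099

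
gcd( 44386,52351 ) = 1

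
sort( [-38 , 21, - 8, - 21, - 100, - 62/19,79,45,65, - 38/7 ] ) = [ - 100, - 38, - 21,-8, - 38/7, - 62/19 , 21,45,65,79 ]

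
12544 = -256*( - 49)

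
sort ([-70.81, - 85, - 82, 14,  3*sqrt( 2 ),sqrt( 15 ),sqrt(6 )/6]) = [  -  85,-82, - 70.81, sqrt(6 ) /6,  sqrt(15 ), 3 * sqrt(2), 14 ]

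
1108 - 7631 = -6523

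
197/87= 2 + 23/87 =2.26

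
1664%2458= 1664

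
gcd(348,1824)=12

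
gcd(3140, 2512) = 628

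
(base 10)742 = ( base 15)347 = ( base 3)1000111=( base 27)10D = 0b1011100110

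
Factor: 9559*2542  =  24298978 = 2^1*11^2 * 31^1 * 41^1 * 79^1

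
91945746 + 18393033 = 110338779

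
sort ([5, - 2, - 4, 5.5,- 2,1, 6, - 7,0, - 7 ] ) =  [ - 7, - 7, - 4,-2, - 2, 0, 1,5,5.5,6]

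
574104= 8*71763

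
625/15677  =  625/15677 =0.04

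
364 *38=13832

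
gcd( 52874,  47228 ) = 2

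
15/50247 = 5/16749 = 0.00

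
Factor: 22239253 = 19^1*1170487^1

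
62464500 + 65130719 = 127595219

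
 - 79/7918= - 1 + 7839/7918 = - 0.01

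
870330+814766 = 1685096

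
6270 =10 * 627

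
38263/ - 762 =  - 38263/762 = - 50.21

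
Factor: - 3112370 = -2^1 * 5^1*311237^1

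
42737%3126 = 2099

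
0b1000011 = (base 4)1003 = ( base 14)4B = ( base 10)67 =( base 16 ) 43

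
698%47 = 40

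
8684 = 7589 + 1095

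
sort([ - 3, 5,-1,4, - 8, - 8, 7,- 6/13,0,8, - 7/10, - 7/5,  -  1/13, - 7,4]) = [  -  8 ,  -  8, - 7,  -  3,-7/5,-1, - 7/10  , - 6/13,-1/13,0,4,4  ,  5, 7,8 ] 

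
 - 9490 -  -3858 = -5632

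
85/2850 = 17/570 = 0.03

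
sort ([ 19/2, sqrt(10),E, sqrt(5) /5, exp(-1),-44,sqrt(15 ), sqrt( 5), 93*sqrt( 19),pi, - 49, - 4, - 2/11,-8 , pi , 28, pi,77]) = [ - 49, - 44, - 8, - 4, - 2/11,  exp(-1), sqrt( 5)/5, sqrt( 5),E , pi,  pi, pi, sqrt(10 ),  sqrt(15) , 19/2,28,77, 93* sqrt( 19 )]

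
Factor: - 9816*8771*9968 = - 2^7*3^1*7^3*89^1*179^1*409^1 = - 858206283648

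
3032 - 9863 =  - 6831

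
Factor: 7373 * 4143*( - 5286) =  - 161467947954 = - 2^1*3^2*73^1*101^1 *881^1 * 1381^1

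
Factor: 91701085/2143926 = 2^( - 1)*3^( - 2 ) * 5^1*7^1 * 119107^( - 1 )*2620031^1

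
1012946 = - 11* (-92086 )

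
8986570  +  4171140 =13157710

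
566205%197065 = 172075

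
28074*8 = 224592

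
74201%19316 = 16253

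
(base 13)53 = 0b1000100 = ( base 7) 125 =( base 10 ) 68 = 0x44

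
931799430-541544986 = 390254444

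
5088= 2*2544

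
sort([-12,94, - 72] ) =[ - 72, - 12,  94]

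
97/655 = 97/655= 0.15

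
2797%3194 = 2797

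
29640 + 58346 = 87986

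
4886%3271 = 1615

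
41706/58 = 719+2/29 =719.07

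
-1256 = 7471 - 8727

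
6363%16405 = 6363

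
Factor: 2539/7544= 2^(  -  3)*23^( - 1 )*41^(  -  1)*2539^1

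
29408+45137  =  74545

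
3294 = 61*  54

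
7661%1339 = 966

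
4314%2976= 1338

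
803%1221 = 803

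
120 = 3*40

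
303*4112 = 1245936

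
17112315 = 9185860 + 7926455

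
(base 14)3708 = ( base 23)I3L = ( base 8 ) 22614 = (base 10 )9612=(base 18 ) 1bc0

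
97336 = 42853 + 54483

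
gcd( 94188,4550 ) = 2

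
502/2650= 251/1325 = 0.19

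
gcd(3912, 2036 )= 4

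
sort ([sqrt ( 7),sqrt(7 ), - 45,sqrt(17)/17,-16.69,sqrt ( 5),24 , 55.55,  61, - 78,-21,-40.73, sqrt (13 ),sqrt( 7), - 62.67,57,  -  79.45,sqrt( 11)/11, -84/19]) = [ - 79.45,-78, - 62.67,-45, - 40.73, - 21,  -  16.69, - 84/19,sqrt( 17 )/17,sqrt(11 )/11, sqrt( 5),  sqrt( 7 ), sqrt( 7 ),sqrt( 7 ) , sqrt (13), 24  ,  55.55,57, 61] 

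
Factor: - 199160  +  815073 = 53^1*11621^1=615913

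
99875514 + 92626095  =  192501609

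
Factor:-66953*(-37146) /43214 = 3^1*17^( - 1 )*23^1*31^(  -  1) *41^1 * 71^1*151^1=30329709/527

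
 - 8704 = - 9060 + 356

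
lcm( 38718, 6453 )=38718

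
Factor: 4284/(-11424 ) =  - 3/8 = - 2^ ( -3)*3^1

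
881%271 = 68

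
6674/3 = 2224 + 2/3= 2224.67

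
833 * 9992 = 8323336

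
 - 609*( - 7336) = 4467624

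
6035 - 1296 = 4739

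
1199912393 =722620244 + 477292149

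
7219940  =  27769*260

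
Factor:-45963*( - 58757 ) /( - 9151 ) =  -2700647991/9151 = - 3^2*5107^1*9151^( - 1)*58757^1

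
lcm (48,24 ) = 48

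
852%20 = 12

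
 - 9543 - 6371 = -15914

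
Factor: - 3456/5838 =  - 2^6*3^2*7^( -1)*139^(-1 ) = - 576/973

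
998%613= 385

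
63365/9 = 63365/9 = 7040.56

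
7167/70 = 102  +  27/70 = 102.39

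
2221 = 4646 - 2425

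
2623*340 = 891820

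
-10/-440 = 1/44 =0.02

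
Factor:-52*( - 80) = 2^6*5^1 * 13^1 = 4160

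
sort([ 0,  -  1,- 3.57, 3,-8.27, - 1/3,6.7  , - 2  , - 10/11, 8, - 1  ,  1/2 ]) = [- 8.27,  -  3.57 , - 2, - 1, -1  ,  -  10/11, - 1/3,0, 1/2,3, 6.7  ,  8 ] 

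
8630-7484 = 1146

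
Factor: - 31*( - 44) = 1364 = 2^2*11^1 * 31^1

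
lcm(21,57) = 399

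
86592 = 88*984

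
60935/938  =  64 + 129/134 = 64.96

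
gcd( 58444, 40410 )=2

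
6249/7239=2083/2413 = 0.86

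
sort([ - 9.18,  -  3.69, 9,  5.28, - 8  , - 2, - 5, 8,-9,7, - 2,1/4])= [-9.18, - 9, - 8, -5, - 3.69,  -  2, -2, 1/4, 5.28,  7,8,  9 ] 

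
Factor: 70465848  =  2^3*3^1 * 2936077^1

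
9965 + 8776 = 18741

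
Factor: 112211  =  11^1*101^2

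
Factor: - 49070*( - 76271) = 3742617970 = 2^1*5^1*7^1*13^1*701^1*5867^1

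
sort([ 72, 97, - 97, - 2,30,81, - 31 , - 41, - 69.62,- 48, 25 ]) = [-97, - 69.62,- 48, - 41, - 31,-2,25, 30,  72,81 , 97 ]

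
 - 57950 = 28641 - 86591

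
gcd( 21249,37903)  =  1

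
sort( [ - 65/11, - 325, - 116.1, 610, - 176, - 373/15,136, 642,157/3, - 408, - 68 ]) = [ - 408, - 325, - 176 , - 116.1, - 68, - 373/15 , - 65/11,157/3, 136,610, 642 ]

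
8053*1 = 8053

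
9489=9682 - 193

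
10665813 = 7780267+2885546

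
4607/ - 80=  - 4607/80  =  - 57.59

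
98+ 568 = 666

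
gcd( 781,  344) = 1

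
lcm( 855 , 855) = 855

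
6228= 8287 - 2059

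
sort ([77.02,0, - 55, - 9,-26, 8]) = [ - 55,-26, - 9 , 0,8,77.02]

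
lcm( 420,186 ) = 13020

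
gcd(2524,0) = 2524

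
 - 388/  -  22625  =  388/22625 = 0.02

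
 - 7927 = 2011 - 9938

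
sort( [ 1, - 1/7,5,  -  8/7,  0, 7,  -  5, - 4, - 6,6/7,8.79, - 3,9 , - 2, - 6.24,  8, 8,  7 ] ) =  [ - 6.24, - 6, - 5,-4, - 3, - 2, -8/7, - 1/7,  0, 6/7,1,5, 7,7,8,  8, 8.79,9 ]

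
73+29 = 102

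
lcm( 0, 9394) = 0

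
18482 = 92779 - 74297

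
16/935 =16/935 = 0.02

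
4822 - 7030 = -2208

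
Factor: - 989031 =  - 3^1*329677^1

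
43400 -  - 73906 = 117306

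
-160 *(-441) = 70560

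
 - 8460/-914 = 4230/457 = 9.26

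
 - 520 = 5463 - 5983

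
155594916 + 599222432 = 754817348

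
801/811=801/811 = 0.99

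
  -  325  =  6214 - 6539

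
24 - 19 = 5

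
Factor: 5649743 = 11^1 * 23^1*137^1*163^1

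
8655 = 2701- - 5954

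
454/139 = 454/139 = 3.27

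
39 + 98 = 137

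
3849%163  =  100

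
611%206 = 199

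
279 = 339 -60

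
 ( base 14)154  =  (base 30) 90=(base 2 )100001110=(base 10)270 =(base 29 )99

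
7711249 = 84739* 91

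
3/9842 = 3/9842 = 0.00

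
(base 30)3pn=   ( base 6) 24025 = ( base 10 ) 3473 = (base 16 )D91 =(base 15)1068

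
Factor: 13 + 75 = 88 = 2^3*11^1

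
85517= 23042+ 62475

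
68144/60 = 17036/15 = 1135.73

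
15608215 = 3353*4655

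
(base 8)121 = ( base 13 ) 63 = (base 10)81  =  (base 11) 74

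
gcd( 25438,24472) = 322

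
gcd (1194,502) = 2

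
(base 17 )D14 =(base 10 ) 3778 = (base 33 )3fg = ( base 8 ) 7302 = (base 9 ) 5157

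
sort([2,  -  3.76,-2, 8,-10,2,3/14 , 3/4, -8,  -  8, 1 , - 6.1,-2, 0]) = [-10, - 8, - 8, - 6.1, - 3.76,-2,  -  2, 0,3/14,3/4, 1, 2,2,8] 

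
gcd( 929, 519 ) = 1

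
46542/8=23271/4=5817.75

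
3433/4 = 3433/4 = 858.25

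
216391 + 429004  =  645395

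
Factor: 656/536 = 2^1*41^1*67^(-1 ) = 82/67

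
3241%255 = 181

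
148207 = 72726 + 75481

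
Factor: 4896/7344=2^1*3^(-1) = 2/3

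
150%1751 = 150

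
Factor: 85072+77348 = 162420 = 2^2 *3^1*5^1*2707^1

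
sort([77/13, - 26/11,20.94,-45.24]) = [ - 45.24, - 26/11,77/13, 20.94]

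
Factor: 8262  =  2^1*3^5*17^1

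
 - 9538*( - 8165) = 77877770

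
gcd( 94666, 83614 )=2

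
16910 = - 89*( - 190) 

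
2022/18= 337/3 =112.33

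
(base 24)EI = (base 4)11202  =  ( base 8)542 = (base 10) 354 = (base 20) he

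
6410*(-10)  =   - 64100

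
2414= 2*1207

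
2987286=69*43294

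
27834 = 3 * 9278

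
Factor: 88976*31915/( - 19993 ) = - 2839669040/19993   =  -  2^4*5^1*13^1*67^1*83^1*491^1 * 19993^( - 1)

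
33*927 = 30591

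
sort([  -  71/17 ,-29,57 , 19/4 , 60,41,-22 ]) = [ - 29, - 22,- 71/17, 19/4,41,57 , 60]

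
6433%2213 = 2007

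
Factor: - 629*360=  - 226440=- 2^3*3^2 *5^1 *17^1*37^1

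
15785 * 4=63140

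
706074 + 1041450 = 1747524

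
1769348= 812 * 2179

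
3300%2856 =444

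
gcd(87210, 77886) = 18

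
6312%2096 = 24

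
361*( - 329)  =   -118769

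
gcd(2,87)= 1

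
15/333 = 5/111  =  0.05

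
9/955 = 9/955 = 0.01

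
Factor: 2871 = 3^2*11^1 * 29^1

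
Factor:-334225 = -5^2*29^1* 461^1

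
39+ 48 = 87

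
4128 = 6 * 688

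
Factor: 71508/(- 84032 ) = - 2^ (-4 )*3^1*13^( - 1 )*59^1= -177/208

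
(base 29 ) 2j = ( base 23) 38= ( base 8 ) 115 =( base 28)2L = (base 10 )77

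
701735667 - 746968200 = -45232533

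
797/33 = 797/33 = 24.15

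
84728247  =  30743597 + 53984650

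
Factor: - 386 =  - 2^1 * 193^1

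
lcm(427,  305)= 2135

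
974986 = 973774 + 1212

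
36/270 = 2/15  =  0.13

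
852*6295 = 5363340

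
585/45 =13 = 13.00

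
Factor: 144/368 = 3^2  *  23^ ( - 1) = 9/23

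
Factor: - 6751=-43^1*157^1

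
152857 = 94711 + 58146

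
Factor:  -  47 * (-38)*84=150024 = 2^3*3^1*7^1*19^1*47^1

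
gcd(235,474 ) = 1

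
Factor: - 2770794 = -2^1*3^3 * 13^1*3947^1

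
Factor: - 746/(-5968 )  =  2^( - 3 ) = 1/8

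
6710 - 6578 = 132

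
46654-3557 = 43097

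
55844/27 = 55844/27 =2068.30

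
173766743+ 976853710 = 1150620453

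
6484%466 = 426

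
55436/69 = 803 + 29/69 = 803.42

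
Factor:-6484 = -2^2*1621^1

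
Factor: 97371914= 2^1*1097^1*44381^1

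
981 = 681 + 300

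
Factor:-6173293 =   -  7^1*881899^1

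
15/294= 5/98 =0.05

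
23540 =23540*1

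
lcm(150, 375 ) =750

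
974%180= 74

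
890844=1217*732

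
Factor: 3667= 19^1 * 193^1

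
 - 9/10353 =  - 3/3451 = - 0.00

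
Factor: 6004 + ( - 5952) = 52 = 2^2 * 13^1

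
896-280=616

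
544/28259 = 544/28259 = 0.02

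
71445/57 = 23815/19 = 1253.42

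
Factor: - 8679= - 3^1*11^1 * 263^1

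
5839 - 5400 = 439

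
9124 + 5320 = 14444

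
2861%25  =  11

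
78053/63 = 1238 + 59/63 = 1238.94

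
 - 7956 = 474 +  - 8430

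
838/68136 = 419/34068 = 0.01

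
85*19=1615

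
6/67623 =2/22541=0.00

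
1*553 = 553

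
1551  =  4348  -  2797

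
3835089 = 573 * 6693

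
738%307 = 124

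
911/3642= 911/3642 = 0.25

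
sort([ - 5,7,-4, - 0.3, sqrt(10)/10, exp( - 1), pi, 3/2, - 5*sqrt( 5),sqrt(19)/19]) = [-5 * sqrt( 5 ),  -  5,-4, - 0.3  ,  sqrt( 19 ) /19,sqrt(10) /10, exp ( - 1) , 3/2, pi, 7]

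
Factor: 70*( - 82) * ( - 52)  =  298480 = 2^4*5^1*7^1 *13^1 *41^1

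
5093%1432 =797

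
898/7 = 898/7 = 128.29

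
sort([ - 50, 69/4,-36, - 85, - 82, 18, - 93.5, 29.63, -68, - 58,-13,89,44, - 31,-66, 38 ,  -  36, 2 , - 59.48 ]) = [-93.5,  -  85, - 82,  -  68,-66 , - 59.48,-58,-50 ,-36,-36, - 31 , - 13, 2,69/4, 18  ,  29.63, 38,  44 , 89] 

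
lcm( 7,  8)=56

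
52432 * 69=3617808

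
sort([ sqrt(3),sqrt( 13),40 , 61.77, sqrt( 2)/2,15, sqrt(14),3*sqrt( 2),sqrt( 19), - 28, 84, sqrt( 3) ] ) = [ - 28, sqrt( 2) /2,  sqrt( 3) , sqrt(3 ), sqrt( 13),sqrt( 14),3  *sqrt( 2 ),sqrt( 19),15, 40,61.77,84]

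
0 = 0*56418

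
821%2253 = 821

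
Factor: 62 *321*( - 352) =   -  2^6 *3^1*11^1 * 31^1*107^1 = - 7005504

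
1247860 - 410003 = 837857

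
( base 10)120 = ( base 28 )48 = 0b1111000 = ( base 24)50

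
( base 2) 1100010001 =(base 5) 11120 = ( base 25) 16A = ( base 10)785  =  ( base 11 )654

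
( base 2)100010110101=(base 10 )2229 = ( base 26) 37j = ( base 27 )31F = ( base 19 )636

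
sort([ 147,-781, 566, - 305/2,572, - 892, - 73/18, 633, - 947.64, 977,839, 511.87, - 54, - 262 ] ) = [ -947.64, - 892, - 781, - 262, - 305/2, - 54, - 73/18,147, 511.87,566, 572  ,  633,839,977 ] 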